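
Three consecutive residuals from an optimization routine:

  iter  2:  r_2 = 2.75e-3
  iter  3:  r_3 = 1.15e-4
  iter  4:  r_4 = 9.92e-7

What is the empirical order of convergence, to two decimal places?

p ≈ ln(r_4/r_3) / ln(r_3/r_2)
  = ln(9.92e-7/1.15e-4) / ln(1.15e-4/2.75e-3)
  = ln(0.00862609) / ln(0.0418182)
  = -4.75296 / -3.17442 ≈ 1.49727

1.50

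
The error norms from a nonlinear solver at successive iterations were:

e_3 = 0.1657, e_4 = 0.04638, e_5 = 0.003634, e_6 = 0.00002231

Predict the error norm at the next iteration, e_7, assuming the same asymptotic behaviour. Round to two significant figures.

First estimate the order: p ≈ ln(e_6/e_5) / ln(e_5/e_4) = ln(0.00002231/0.003634)/ln(0.003634/0.04638) = ln(0.00613924)/ln(0.0783527) ≈ 2.0000.
Then e_7 ≈ e_6·(e_6/e_5)^p = 0.00002231·(0.00613924)^2.0000 = 0.00002231·3.76903e-05 ≈ 8.409e-10.

8.4e-10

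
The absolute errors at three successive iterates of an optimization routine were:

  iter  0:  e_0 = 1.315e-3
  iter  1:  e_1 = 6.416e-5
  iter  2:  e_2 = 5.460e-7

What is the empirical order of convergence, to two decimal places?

1.58

p ≈ ln(e_2/e_1) / ln(e_1/e_0)
  = ln(5.460e-7/6.416e-5) / ln(6.416e-5/1.315e-3)
  = ln(0.00850998) / ln(0.0487909)
  = -4.76652 / -3.02021 ≈ 1.57821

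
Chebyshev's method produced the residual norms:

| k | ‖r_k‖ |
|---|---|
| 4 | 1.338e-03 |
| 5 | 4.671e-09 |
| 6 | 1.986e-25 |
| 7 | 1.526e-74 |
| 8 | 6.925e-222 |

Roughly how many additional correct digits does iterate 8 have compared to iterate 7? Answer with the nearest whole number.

147

Digits gained ≈ log₁₀(‖r_7‖/‖r_8‖) = log₁₀(1.526e-74/6.925e-222) = log₁₀(2.20361e+147) ≈ 147.343.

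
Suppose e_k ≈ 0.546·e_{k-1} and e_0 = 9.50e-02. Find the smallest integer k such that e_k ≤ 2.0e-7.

22

After k steps, e_k ≈ 9.50e-02·0.546^k.
Need 0.546^k ≤ 2.0e-7/9.50e-02 = 2.10526e-06.
k ≥ ln(2.10526e-06)/ln(0.546) = -13.0711/-0.60514 = 21.600.
Smallest integer k = 22.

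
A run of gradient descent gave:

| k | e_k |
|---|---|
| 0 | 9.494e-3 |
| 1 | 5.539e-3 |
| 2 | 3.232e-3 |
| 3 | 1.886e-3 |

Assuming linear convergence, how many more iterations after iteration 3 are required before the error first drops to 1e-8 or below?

23

Rate ρ ≈ e_3/e_2 = 1.886e-3/3.232e-3 = 0.5835.
After j more steps, e_{3+j} ≈ 1.886e-3·ρ^j; need ρ^j ≤ 1e-8/1.886e-3 = 5.30223e-06.
j ≥ ln(5.30223e-06)/ln(0.5835) = -12.1474/-0.53871 = 22.549.
So 23 more iterations are needed.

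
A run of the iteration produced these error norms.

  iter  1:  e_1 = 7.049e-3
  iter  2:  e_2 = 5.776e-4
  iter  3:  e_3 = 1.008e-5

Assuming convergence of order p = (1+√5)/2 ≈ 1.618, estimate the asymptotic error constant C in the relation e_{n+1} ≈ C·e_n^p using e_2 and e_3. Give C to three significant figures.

1.75

C ≈ e_3 / e_2^1.618
  = 1.008e-5 / (5.776e-4)^1.618
  = 1.008e-5 / 5.75855e-06 ≈ 1.7504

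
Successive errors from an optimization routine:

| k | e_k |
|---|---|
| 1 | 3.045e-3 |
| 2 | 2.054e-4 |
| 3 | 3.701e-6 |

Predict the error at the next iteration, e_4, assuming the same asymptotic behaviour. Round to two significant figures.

First estimate the order: p ≈ ln(e_3/e_2) / ln(e_2/e_1) = ln(3.701e-6/2.054e-4)/ln(2.054e-4/3.045e-3) = ln(0.0180185)/ln(0.0674548) ≈ 1.4896.
Then e_4 ≈ e_3·(e_3/e_2)^p = 3.701e-6·(0.0180185)^1.4896 = 3.701e-6·0.00252185 ≈ 9.333e-09.

9.3e-9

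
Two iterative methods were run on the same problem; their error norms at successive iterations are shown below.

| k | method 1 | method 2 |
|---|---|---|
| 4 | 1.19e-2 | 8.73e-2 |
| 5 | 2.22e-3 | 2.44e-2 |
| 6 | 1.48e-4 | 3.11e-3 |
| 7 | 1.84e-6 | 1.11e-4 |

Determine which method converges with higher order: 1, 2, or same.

same

Method 1: p ≈ ln(1.84e-6/1.48e-4)/ln(1.48e-4/2.22e-3) ≈ 1.62.
Method 2: p ≈ ln(1.11e-4/3.11e-3)/ln(3.11e-3/2.44e-2) ≈ 1.62.
Both orders ≈ 1.6 — effectively the same.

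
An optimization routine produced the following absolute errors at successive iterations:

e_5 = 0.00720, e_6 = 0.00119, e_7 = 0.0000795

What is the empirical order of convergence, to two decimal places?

1.50

p ≈ ln(e_7/e_6) / ln(e_6/e_5)
  = ln(0.0000795/0.00119) / ln(0.00119/0.00720)
  = ln(0.0668067) / ln(0.165278)
  = -2.70595 / -1.80013 ≈ 1.50320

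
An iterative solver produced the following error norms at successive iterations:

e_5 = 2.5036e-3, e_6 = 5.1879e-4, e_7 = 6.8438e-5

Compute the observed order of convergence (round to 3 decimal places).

1.287

p ≈ ln(e_7/e_6) / ln(e_6/e_5)
  = ln(6.8438e-5/5.1879e-4) / ln(5.1879e-4/2.5036e-3)
  = ln(0.131919) / ln(0.207218)
  = -2.025567 / -1.573984 ≈ 1.286904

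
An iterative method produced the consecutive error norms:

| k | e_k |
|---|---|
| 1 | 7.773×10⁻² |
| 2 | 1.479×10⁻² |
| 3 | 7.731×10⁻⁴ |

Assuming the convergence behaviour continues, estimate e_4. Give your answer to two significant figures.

4.1e-6

First estimate the order: p ≈ ln(e_3/e_2) / ln(e_2/e_1) = ln(7.731×10⁻⁴/1.479×10⁻²)/ln(1.479×10⁻²/7.773×10⁻²) = ln(0.0522718)/ln(0.190274) ≈ 1.7787.
Then e_4 ≈ e_3·(e_3/e_2)^p = 7.731×10⁻⁴·(0.0522718)^1.7787 = 7.731×10⁻⁴·0.00525028 ≈ 4.059e-06.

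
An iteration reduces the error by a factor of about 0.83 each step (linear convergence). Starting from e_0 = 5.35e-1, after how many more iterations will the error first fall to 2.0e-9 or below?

After k steps, e_k ≈ 5.35e-1·0.83^k.
Need 0.83^k ≤ 2.0e-9/5.35e-1 = 3.73832e-09.
k ≥ ln(3.73832e-09)/ln(0.83) = -19.4046/-0.18633 = 104.141.
Smallest integer k = 105.

105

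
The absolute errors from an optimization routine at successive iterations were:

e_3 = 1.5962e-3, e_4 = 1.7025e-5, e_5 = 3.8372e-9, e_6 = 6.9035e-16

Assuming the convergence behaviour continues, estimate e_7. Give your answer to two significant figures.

First estimate the order: p ≈ ln(e_6/e_5) / ln(e_5/e_4) = ln(6.9035e-16/3.8372e-9)/ln(3.8372e-9/1.7025e-5) = ln(1.7991e-07)/ln(0.000225386) ≈ 1.8494.
Then e_7 ≈ e_6·(e_6/e_5)^p = 6.9035e-16·(1.7991e-07)^1.8494 = 6.9035e-16·3.3566e-13 ≈ 2.317e-28.

2.3e-28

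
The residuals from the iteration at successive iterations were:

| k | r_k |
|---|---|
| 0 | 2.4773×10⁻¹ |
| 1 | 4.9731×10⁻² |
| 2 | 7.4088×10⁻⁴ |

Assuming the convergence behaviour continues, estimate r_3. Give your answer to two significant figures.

1.2e-8

First estimate the order: p ≈ ln(r_2/r_1) / ln(r_1/r_0) = ln(7.4088×10⁻⁴/4.9731×10⁻²)/ln(4.9731×10⁻²/2.4773×10⁻¹) = ln(0.0148977)/ln(0.200747) ≈ 2.6197.
Then r_3 ≈ r_2·(r_2/r_1)^p = 7.4088×10⁻⁴·(0.0148977)^2.6197 = 7.4088×10⁻⁴·1.63727e-05 ≈ 1.213e-08.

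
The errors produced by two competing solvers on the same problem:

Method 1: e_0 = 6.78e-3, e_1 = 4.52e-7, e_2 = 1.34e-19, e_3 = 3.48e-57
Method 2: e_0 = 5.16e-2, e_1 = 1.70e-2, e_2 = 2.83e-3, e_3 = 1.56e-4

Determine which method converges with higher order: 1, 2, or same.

1

Method 1: p ≈ ln(3.48e-57/1.34e-19)/ln(1.34e-19/4.52e-7) ≈ 3.00.
Method 2: p ≈ ln(1.56e-4/2.83e-3)/ln(2.83e-3/1.70e-2) ≈ 1.62.
Method 1 has the higher order (≈3.0 vs ≈1.6).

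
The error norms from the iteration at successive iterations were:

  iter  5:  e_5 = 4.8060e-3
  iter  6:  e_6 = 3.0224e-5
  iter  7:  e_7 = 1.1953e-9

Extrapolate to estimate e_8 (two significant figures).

1.9e-18

First estimate the order: p ≈ ln(e_7/e_6) / ln(e_6/e_5) = ln(1.1953e-9/3.0224e-5)/ln(3.0224e-5/4.8060e-3) = ln(3.9548e-05)/ln(0.00628881) ≈ 2.0000.
Then e_8 ≈ e_7·(e_7/e_6)^p = 1.1953e-9·(3.9548e-05)^2.0000 = 1.1953e-9·1.56404e-09 ≈ 1.869e-18.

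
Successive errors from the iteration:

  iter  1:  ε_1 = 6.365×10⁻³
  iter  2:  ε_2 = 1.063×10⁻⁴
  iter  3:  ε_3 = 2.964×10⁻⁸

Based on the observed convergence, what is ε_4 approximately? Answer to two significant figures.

2.3e-15

First estimate the order: p ≈ ln(ε_3/ε_2) / ln(ε_2/ε_1) = ln(2.964×10⁻⁸/1.063×10⁻⁴)/ln(1.063×10⁻⁴/6.365×10⁻³) = ln(0.000278833)/ln(0.0167007) ≈ 2.0001.
Then ε_4 ≈ ε_3·(ε_3/ε_2)^p = 2.964×10⁻⁸·(0.000278833)^2.0001 = 2.964×10⁻⁸·7.76842e-08 ≈ 2.303e-15.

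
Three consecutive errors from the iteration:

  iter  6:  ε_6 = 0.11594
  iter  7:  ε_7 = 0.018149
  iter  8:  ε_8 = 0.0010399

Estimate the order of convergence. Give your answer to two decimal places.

p ≈ ln(ε_8/ε_7) / ln(ε_7/ε_6)
  = ln(0.0010399/0.018149) / ln(0.018149/0.11594)
  = ln(0.0572979) / ln(0.156538)
  = -2.85949 / -1.85446 ≈ 1.54195

1.54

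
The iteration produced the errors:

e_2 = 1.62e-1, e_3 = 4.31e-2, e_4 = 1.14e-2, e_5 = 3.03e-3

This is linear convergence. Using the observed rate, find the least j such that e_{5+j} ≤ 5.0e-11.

14

Rate ρ ≈ e_5/e_4 = 3.03e-3/1.14e-2 = 0.2658.
After j more steps, e_{5+j} ≈ 3.03e-3·ρ^j; need ρ^j ≤ 5.0e-11/3.03e-3 = 1.65017e-08.
j ≥ ln(1.65017e-08)/ln(0.2658) = -17.9198/-1.32501 = 13.524.
So 14 more iterations are needed.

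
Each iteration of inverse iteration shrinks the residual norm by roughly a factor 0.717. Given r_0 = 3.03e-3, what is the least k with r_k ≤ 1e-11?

59

After k steps, r_k ≈ 3.03e-3·0.717^k.
Need 0.717^k ≤ 1e-11/3.03e-3 = 3.30033e-09.
k ≥ ln(3.30033e-09)/ln(0.717) = -19.5292/-0.33268 = 58.703.
Smallest integer k = 59.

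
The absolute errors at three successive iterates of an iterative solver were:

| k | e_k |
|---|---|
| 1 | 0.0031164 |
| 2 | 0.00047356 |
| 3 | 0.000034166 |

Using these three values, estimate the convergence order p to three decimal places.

1.395

p ≈ ln(e_3/e_2) / ln(e_2/e_1)
  = ln(0.000034166/0.00047356) / ln(0.00047356/0.0031164)
  = ln(0.0721471) / ln(0.151957)
  = -2.629048 / -1.884158 ≈ 1.395344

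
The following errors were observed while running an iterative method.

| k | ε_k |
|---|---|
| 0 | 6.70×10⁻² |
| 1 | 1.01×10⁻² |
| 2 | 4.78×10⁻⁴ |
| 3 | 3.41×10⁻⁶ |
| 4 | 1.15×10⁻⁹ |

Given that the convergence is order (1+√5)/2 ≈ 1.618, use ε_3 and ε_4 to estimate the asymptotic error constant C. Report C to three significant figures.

0.807

C ≈ ε_4 / ε_3^1.618
  = 1.15×10⁻⁹ / (3.41×10⁻⁶)^1.618
  = 1.15×10⁻⁹ / 1.4256e-09 ≈ 0.80668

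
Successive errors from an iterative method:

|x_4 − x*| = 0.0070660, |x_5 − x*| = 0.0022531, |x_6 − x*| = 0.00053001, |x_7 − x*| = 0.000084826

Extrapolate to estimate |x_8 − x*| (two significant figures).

8.3e-6

First estimate the order: p ≈ ln(|x_7 − x*|/|x_6 − x*|) / ln(|x_6 − x*|/|x_5 − x*|) = ln(0.000084826/0.00053001)/ln(0.00053001/0.0022531) = ln(0.160046)/ln(0.235236) ≈ 1.2661.
Then |x_8 − x*| ≈ |x_7 − x*|·(|x_7 − x*|/|x_6 − x*|)^p = 0.000084826·(0.160046)^1.2661 = 0.000084826·0.0982866 ≈ 8.337e-06.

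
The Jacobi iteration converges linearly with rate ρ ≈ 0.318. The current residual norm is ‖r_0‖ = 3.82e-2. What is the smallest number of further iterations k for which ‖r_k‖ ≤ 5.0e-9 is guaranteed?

After k steps, ‖r_k‖ ≈ 3.82e-2·0.318^k.
Need 0.318^k ≤ 5.0e-9/3.82e-2 = 1.3089e-07.
k ≥ ln(1.3089e-07)/ln(0.318) = -15.8489/-1.14570 = 13.833.
Smallest integer k = 14.

14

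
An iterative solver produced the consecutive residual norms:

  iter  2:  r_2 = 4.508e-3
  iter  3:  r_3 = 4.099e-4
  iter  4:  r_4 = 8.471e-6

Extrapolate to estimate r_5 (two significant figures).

1.6e-8

First estimate the order: p ≈ ln(r_4/r_3) / ln(r_3/r_2) = ln(8.471e-6/4.099e-4)/ln(4.099e-4/4.508e-3) = ln(0.020666)/ln(0.0909272) ≈ 1.6179.
Then r_5 ≈ r_4·(r_4/r_3)^p = 8.471e-6·(0.020666)^1.6179 = 8.471e-6·0.00188041 ≈ 1.593e-08.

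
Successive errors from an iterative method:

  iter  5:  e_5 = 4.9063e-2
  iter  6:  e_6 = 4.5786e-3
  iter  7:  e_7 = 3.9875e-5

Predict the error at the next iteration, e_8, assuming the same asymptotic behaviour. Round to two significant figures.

3.0e-9

First estimate the order: p ≈ ln(e_7/e_6) / ln(e_6/e_5) = ln(3.9875e-5/4.5786e-3)/ln(4.5786e-3/4.9063e-2) = ln(0.00870899)/ln(0.0933208) ≈ 2.0000.
Then e_8 ≈ e_7·(e_7/e_6)^p = 3.9875e-5·(0.00870899)^2.0000 = 3.9875e-5·7.58465e-05 ≈ 3.024e-09.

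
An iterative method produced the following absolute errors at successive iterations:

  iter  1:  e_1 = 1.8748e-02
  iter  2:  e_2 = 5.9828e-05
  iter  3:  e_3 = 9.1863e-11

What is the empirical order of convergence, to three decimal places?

2.329

p ≈ ln(e_3/e_2) / ln(e_2/e_1)
  = ln(9.1863e-11/5.9828e-05) / ln(5.9828e-05/1.8748e-02)
  = ln(1.53545e-06) / ln(0.00319117)
  = -13.386687 / -5.747368 ≈ 2.329186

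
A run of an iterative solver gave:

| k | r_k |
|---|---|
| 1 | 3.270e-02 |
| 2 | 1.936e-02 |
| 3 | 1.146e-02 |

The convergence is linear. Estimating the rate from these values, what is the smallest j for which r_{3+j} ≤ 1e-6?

18

Rate ρ ≈ r_3/r_2 = 1.146e-02/1.936e-02 = 0.5919.
After j more steps, r_{3+j} ≈ 1.146e-02·ρ^j; need ρ^j ≤ 1e-6/1.146e-02 = 8.726e-05.
j ≥ ln(8.726e-05)/ln(0.5919) = -9.3466/-0.52442 = 17.823.
So 18 more iterations are needed.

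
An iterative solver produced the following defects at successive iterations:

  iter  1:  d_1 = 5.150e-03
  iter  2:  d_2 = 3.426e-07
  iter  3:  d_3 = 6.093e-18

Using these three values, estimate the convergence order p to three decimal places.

p ≈ ln(d_3/d_2) / ln(d_2/d_1)
  = ln(6.093e-18/3.426e-07) / ln(3.426e-07/5.150e-03)
  = ln(1.77846e-11) / ln(6.65243e-05)
  = -24.752688 / -9.617943 ≈ 2.573595

2.574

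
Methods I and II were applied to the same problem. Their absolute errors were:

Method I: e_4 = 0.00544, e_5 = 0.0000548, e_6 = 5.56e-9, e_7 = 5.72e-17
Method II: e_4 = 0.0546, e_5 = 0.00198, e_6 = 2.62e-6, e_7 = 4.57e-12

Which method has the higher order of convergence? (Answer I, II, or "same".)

same

Method I: p ≈ ln(5.72e-17/5.56e-9)/ln(5.56e-9/0.0000548) ≈ 2.00.
Method II: p ≈ ln(4.57e-12/2.62e-6)/ln(2.62e-6/0.00198) ≈ 2.00.
Both orders ≈ 2.0 — effectively the same.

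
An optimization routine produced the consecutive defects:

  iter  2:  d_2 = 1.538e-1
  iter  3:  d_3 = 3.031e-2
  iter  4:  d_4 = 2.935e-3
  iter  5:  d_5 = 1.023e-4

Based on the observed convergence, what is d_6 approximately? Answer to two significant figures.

First estimate the order: p ≈ ln(d_5/d_4) / ln(d_4/d_3) = ln(1.023e-4/2.935e-3)/ln(2.935e-3/3.031e-2) = ln(0.0348552)/ln(0.0968327) ≈ 1.4376.
Then d_6 ≈ d_5·(d_5/d_4)^p = 1.023e-4·(0.0348552)^1.4376 = 1.023e-4·0.0080235 ≈ 8.208e-07.

8.2e-7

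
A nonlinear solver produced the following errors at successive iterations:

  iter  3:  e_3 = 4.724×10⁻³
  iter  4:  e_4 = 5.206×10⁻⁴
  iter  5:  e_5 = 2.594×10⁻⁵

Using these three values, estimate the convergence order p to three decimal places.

1.360

p ≈ ln(e_5/e_4) / ln(e_4/e_3)
  = ln(2.594×10⁻⁵/5.206×10⁻⁴) / ln(5.206×10⁻⁴/4.724×10⁻³)
  = ln(0.0498271) / ln(0.110203)
  = -2.999196 / -2.205431 ≈ 1.359914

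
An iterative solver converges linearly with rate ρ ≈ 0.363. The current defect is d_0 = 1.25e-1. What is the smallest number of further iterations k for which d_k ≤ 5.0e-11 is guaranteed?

22

After k steps, d_k ≈ 1.25e-1·0.363^k.
Need 0.363^k ≤ 5.0e-11/1.25e-1 = 4e-10.
k ≥ ln(4e-10)/ln(0.363) = -21.6396/-1.01335 = 21.355.
Smallest integer k = 22.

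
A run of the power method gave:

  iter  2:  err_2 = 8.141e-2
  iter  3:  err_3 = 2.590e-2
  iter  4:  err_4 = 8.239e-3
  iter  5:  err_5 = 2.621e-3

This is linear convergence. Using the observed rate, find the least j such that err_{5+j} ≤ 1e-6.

7

Rate ρ ≈ err_5/err_4 = 2.621e-3/8.239e-3 = 0.3181.
After j more steps, err_{5+j} ≈ 2.621e-3·ρ^j; need ρ^j ≤ 1e-6/2.621e-3 = 0.000381534.
j ≥ ln(0.000381534)/ln(0.3181) = -7.8713/-1.14539 = 6.872.
So 7 more iterations are needed.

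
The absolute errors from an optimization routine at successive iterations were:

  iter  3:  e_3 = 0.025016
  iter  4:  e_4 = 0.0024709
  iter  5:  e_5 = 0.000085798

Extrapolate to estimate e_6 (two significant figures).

First estimate the order: p ≈ ln(e_5/e_4) / ln(e_4/e_3) = ln(0.000085798/0.0024709)/ln(0.0024709/0.025016) = ln(0.0347234)/ln(0.0987728) ≈ 1.4516.
Then e_6 ≈ e_5·(e_5/e_4)^p = 0.000085798·(0.0347234)^1.4516 = 0.000085798·0.0076132 ≈ 6.532e-07.

6.5e-7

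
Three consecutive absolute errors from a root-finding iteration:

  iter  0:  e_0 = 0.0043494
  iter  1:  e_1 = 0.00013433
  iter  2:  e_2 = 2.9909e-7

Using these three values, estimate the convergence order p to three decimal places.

p ≈ ln(e_2/e_1) / ln(e_1/e_0)
  = ln(2.9909e-7/0.00013433) / ln(0.00013433/0.0043494)
  = ln(0.00222653) / ln(0.0308847)
  = -6.107311 / -3.477494 ≈ 1.756239

1.756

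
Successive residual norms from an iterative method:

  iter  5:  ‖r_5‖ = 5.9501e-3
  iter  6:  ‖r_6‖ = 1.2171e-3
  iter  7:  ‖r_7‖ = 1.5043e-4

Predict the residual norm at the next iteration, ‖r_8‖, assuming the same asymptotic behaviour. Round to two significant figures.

9.6e-6

First estimate the order: p ≈ ln(‖r_7‖/‖r_6‖) / ln(‖r_6‖/‖r_5‖) = ln(1.5043e-4/1.2171e-3)/ln(1.2171e-3/5.9501e-3) = ln(0.123597)/ln(0.204551) ≈ 1.3175.
Then ‖r_8‖ ≈ ‖r_7‖·(‖r_7‖/‖r_6‖)^p = 1.5043e-4·(0.123597)^1.3175 = 1.5043e-4·0.0636386 ≈ 9.573e-06.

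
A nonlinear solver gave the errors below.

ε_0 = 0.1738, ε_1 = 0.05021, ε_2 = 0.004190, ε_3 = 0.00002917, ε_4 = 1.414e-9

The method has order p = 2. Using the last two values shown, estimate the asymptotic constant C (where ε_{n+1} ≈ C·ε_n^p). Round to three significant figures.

1.66

C ≈ ε_4 / ε_3^2
  = 1.414e-9 / (0.00002917)^2
  = 1.414e-9 / 8.50889e-10 ≈ 1.6618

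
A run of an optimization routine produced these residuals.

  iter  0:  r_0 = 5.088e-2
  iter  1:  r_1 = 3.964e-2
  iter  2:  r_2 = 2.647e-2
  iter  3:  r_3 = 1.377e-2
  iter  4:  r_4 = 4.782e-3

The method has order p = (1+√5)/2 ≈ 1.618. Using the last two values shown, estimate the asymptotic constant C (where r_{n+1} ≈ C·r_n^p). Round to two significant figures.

C ≈ r_4 / r_3^1.618
  = 4.782e-3 / (1.377e-2)^1.618
  = 4.782e-3 / 0.00097453 ≈ 4.907

4.9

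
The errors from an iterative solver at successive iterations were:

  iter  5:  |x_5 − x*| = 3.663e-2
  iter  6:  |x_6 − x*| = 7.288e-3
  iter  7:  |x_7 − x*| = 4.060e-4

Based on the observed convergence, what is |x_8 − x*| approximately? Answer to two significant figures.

2.3e-6

First estimate the order: p ≈ ln(|x_7 − x*|/|x_6 − x*|) / ln(|x_6 − x*|/|x_5 − x*|) = ln(4.060e-4/7.288e-3)/ln(7.288e-3/3.663e-2) = ln(0.055708)/ln(0.198963) ≈ 1.7884.
Then |x_8 − x*| ≈ |x_7 − x*|·(|x_7 − x*|/|x_6 − x*|)^p = 4.060e-4·(0.055708)^1.7884 = 4.060e-4·0.00571741 ≈ 2.321e-06.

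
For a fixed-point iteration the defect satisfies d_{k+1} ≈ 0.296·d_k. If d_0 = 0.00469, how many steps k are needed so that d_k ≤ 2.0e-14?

22

After k steps, d_k ≈ 0.00469·0.296^k.
Need 0.296^k ≤ 2.0e-14/0.00469 = 4.26439e-12.
k ≥ ln(4.26439e-12)/ln(0.296) = -26.1807/-1.21740 = 21.505.
Smallest integer k = 22.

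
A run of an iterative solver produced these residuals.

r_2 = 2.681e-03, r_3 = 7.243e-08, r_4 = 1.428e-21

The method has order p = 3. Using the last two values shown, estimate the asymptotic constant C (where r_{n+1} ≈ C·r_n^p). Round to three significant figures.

C ≈ r_4 / r_3^3
  = 1.428e-21 / (7.243e-08)^3
  = 1.428e-21 / 3.79975e-22 ≈ 3.7581

3.76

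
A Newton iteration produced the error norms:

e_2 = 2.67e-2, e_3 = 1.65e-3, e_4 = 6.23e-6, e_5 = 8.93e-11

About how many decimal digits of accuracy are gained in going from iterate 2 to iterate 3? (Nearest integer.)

1

Digits gained ≈ log₁₀(e_2/e_3) = log₁₀(2.67e-2/1.65e-3) = log₁₀(16.1818) ≈ 1.209.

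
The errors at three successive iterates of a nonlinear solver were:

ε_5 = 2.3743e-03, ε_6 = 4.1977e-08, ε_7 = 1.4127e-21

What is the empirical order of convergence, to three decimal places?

2.835

p ≈ ln(ε_7/ε_6) / ln(ε_6/ε_5)
  = ln(1.4127e-21/4.1977e-08) / ln(4.1977e-08/2.3743e-03)
  = ln(3.36541e-14) / ln(1.76797e-05)
  = -31.022642 / -10.943093 ≈ 2.834906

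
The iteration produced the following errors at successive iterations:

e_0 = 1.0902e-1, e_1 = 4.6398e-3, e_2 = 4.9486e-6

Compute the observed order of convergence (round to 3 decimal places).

2.168

p ≈ ln(e_2/e_1) / ln(e_1/e_0)
  = ln(4.9486e-6/4.6398e-3) / ln(4.6398e-3/1.0902e-1)
  = ln(0.00106655) / ln(0.0425592)
  = -6.843326 / -3.156859 ≈ 2.167764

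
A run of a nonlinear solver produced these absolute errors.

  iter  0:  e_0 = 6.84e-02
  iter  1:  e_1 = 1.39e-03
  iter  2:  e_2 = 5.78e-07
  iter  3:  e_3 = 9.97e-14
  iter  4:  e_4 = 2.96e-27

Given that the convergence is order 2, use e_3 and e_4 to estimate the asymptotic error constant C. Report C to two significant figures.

C ≈ e_4 / e_3^2
  = 2.96e-27 / (9.97e-14)^2
  = 2.96e-27 / 9.94009e-27 ≈ 0.29778

0.30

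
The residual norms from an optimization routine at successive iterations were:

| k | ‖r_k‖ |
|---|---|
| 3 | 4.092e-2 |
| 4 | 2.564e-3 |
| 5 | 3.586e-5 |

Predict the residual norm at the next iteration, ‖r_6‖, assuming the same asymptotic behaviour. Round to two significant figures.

First estimate the order: p ≈ ln(‖r_5‖/‖r_4‖) / ln(‖r_4‖/‖r_3‖) = ln(3.586e-5/2.564e-3)/ln(2.564e-3/4.092e-2) = ln(0.013986)/ln(0.0626588) ≈ 1.5414.
Then ‖r_6‖ ≈ ‖r_5‖·(‖r_5‖/‖r_4‖)^p = 3.586e-5·(0.013986)^1.5414 = 3.586e-5·0.00138603 ≈ 4.97e-08.

5.0e-8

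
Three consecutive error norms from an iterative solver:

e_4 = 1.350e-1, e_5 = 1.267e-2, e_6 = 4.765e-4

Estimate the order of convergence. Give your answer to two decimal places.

1.39

p ≈ ln(e_6/e_5) / ln(e_5/e_4)
  = ln(4.765e-4/1.267e-2) / ln(1.267e-2/1.350e-1)
  = ln(0.0376085) / ln(0.0938519)
  = -3.28053 / -2.36604 ≈ 1.38651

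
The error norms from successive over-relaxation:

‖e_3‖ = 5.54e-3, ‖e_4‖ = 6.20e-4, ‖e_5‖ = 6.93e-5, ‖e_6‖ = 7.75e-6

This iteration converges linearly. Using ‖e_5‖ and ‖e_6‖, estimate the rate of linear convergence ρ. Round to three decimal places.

ρ ≈ ‖e_6‖/‖e_5‖ = 7.75e-6/6.93e-5 = 0.11183

0.112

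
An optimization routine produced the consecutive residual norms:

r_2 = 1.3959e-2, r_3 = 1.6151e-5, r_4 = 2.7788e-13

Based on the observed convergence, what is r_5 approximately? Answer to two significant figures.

8.2e-34

First estimate the order: p ≈ ln(r_4/r_3) / ln(r_3/r_2) = ln(2.7788e-13/1.6151e-5)/ln(1.6151e-5/1.3959e-2) = ln(1.72051e-08)/ln(0.00115703) ≈ 2.6439.
Then r_5 ≈ r_4·(r_4/r_3)^p = 2.7788e-13·(1.72051e-08)^2.6439 = 2.7788e-13·2.96384e-21 ≈ 8.236e-34.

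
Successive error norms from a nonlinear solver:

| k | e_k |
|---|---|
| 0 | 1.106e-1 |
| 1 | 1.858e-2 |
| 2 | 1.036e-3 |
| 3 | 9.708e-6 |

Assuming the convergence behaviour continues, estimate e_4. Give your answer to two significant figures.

First estimate the order: p ≈ ln(e_3/e_2) / ln(e_2/e_1) = ln(9.708e-6/1.036e-3)/ln(1.036e-3/1.858e-2) = ln(0.00937066)/ln(0.0557589) ≈ 1.6178.
Then e_4 ≈ e_3·(e_3/e_2)^p = 9.708e-6·(0.00937066)^1.6178 = 9.708e-6·0.000523275 ≈ 5.08e-09.

5.1e-9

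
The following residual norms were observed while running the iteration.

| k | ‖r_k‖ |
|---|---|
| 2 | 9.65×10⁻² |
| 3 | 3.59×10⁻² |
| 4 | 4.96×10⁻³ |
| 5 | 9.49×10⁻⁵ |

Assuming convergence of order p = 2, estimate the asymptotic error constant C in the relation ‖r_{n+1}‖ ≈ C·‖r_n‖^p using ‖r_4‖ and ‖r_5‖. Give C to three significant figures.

C ≈ ‖r_5‖ / ‖r_4‖^2
  = 9.49×10⁻⁵ / (4.96×10⁻³)^2
  = 9.49×10⁻⁵ / 2.46016e-05 ≈ 3.8575

3.86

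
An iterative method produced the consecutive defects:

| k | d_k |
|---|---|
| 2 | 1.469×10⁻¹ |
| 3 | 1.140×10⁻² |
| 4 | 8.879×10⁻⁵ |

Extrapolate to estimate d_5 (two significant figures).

8.8e-9

First estimate the order: p ≈ ln(d_4/d_3) / ln(d_3/d_2) = ln(8.879×10⁻⁵/1.140×10⁻²)/ln(1.140×10⁻²/1.469×10⁻¹) = ln(0.0077886)/ln(0.0776038) ≈ 1.8994.
Then d_5 ≈ d_4·(d_4/d_3)^p = 8.879×10⁻⁵·(0.0077886)^1.8994 = 8.879×10⁻⁵·9.8864e-05 ≈ 8.778e-09.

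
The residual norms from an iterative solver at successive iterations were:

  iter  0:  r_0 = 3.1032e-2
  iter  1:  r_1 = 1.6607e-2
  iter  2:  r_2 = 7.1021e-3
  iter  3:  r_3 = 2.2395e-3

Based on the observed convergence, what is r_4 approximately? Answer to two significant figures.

4.7e-4

First estimate the order: p ≈ ln(r_3/r_2) / ln(r_2/r_1) = ln(2.2395e-3/7.1021e-3)/ln(7.1021e-3/1.6607e-2) = ln(0.315329)/ln(0.427657) ≈ 1.3587.
Then r_4 ≈ r_3·(r_3/r_2)^p = 2.2395e-3·(0.315329)^1.3587 = 2.2395e-3·0.208435 ≈ 0.0004668.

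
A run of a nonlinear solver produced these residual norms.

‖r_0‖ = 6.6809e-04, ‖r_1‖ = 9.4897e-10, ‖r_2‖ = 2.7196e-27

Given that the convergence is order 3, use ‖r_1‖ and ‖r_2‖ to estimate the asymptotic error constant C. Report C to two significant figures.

3.2

C ≈ ‖r_2‖ / ‖r_1‖^3
  = 2.7196e-27 / (9.4897e-10)^3
  = 2.7196e-27 / 8.54589e-28 ≈ 3.1823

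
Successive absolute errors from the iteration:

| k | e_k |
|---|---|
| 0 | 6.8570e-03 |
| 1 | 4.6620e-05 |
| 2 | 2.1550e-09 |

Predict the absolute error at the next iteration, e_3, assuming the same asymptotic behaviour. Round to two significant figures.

4.6e-18

First estimate the order: p ≈ ln(e_2/e_1) / ln(e_1/e_0) = ln(2.1550e-09/4.6620e-05)/ln(4.6620e-05/6.8570e-03) = ln(4.62248e-05)/ln(0.00679889) ≈ 2.0000.
Then e_3 ≈ e_2·(e_2/e_1)^p = 2.1550e-09·(4.62248e-05)^2.0000 = 2.1550e-09·2.13673e-09 ≈ 4.605e-18.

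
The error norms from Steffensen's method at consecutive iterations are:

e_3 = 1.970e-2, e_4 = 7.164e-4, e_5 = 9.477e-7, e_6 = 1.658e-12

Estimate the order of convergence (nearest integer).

2

Consecutive ratios: e_6/e_5 = 1.658e-12/9.477e-7 = 1.7495e-06, e_5/e_4 = 9.477e-7/7.164e-4 = 0.00132286.
p ≈ ln(1.7495e-06)/ln(0.00132286) = -13.2562/-6.6280 ≈ 2.00.
So the convergence is quadratic (order 2).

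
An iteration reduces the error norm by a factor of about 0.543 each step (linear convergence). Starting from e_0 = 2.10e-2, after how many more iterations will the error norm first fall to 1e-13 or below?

43

After k steps, e_k ≈ 2.10e-2·0.543^k.
Need 0.543^k ≤ 1e-13/2.10e-2 = 4.7619e-12.
k ≥ ln(4.7619e-12)/ln(0.543) = -26.0704/-0.61065 = 42.693.
Smallest integer k = 43.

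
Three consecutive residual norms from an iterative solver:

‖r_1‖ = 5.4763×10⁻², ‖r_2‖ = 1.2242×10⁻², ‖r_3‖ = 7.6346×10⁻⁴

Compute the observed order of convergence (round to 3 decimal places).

p ≈ ln(‖r_3‖/‖r_2‖) / ln(‖r_2‖/‖r_1‖)
  = ln(7.6346×10⁻⁴/1.2242×10⁻²) / ln(1.2242×10⁻²/5.4763×10⁻²)
  = ln(0.062364) / ln(0.223545)
  = -2.774767 / -1.498143 ≈ 1.852138

1.852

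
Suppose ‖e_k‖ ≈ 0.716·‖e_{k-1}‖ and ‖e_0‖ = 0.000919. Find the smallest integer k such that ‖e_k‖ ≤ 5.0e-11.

After k steps, ‖e_k‖ ≈ 0.000919·0.716^k.
Need 0.716^k ≤ 5.0e-11/0.000919 = 5.4407e-08.
k ≥ ln(5.4407e-08)/ln(0.716) = -16.7268/-0.33408 = 50.068.
Smallest integer k = 51.

51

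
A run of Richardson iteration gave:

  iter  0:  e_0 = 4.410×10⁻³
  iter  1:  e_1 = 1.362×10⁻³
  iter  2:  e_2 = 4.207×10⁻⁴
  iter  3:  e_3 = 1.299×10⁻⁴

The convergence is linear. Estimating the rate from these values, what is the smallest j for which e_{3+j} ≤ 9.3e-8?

Rate ρ ≈ e_3/e_2 = 1.299×10⁻⁴/4.207×10⁻⁴ = 0.3088.
After j more steps, e_{3+j} ≈ 1.299×10⁻⁴·ρ^j; need ρ^j ≤ 9.3e-8/1.299×10⁻⁴ = 0.000715935.
j ≥ ln(0.000715935)/ln(0.3088) = -7.2419/-1.17506 = 6.163.
So 7 more iterations are needed.

7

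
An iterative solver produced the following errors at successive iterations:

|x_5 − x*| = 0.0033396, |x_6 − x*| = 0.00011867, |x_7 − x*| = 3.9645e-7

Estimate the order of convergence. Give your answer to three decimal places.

p ≈ ln(|x_7 − x*|/|x_6 − x*|) / ln(|x_6 − x*|/|x_5 − x*|)
  = ln(3.9645e-7/0.00011867) / ln(0.00011867/0.0033396)
  = ln(0.00334078) / ln(0.0355342)
  = -5.701551 / -3.337260 ≈ 1.708453

1.708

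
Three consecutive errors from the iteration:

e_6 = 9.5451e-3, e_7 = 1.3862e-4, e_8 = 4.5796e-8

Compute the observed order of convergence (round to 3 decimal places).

p ≈ ln(e_8/e_7) / ln(e_7/e_6)
  = ln(4.5796e-8/1.3862e-4) / ln(1.3862e-4/9.5451e-3)
  = ln(0.000330371) / ln(0.0145226)
  = -8.015294 / -4.232049 ≈ 1.893951

1.894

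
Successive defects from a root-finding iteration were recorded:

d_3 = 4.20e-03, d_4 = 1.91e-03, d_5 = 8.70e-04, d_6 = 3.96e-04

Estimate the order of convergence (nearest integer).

1

Consecutive ratios: d_6/d_5 = 3.96e-04/8.70e-04 = 0.455172, d_5/d_4 = 8.70e-04/1.91e-03 = 0.455497.
p ≈ ln(0.455172)/ln(0.455497) = -0.7871/-0.7864 ≈ 1.00.
So the convergence is linear (order 1).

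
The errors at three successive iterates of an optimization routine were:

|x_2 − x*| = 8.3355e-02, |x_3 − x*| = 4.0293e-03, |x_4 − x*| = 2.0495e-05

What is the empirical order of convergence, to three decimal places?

1.743

p ≈ ln(|x_4 − x*|/|x_3 − x*|) / ln(|x_3 − x*|/|x_2 − x*|)
  = ln(2.0495e-05/4.0293e-03) / ln(4.0293e-03/8.3355e-02)
  = ln(0.00508649) / ln(0.048339)
  = -5.281167 / -3.029517 ≈ 1.743237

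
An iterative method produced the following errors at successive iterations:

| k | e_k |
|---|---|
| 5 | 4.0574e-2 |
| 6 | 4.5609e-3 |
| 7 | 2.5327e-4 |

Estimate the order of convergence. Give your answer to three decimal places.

p ≈ ln(e_7/e_6) / ln(e_6/e_5)
  = ln(2.5327e-4/4.5609e-3) / ln(4.5609e-3/4.0574e-2)
  = ln(0.0555307) / ln(0.112409)
  = -2.890819 / -2.185611 ≈ 1.322659

1.323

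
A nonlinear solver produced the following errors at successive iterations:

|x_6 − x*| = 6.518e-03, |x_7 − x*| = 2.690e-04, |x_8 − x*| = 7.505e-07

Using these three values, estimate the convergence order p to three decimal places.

p ≈ ln(|x_8 − x*|/|x_7 − x*|) / ln(|x_7 − x*|/|x_6 − x*|)
  = ln(7.505e-07/2.690e-04) / ln(2.690e-04/6.518e-03)
  = ln(0.00278996) / ln(0.0412703)
  = -5.881728 / -3.187612 ≈ 1.845183

1.845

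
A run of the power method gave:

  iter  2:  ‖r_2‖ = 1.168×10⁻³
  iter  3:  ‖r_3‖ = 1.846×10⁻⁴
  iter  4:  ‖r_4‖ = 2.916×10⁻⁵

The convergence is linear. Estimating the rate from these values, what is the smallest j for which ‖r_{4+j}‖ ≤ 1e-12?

10

Rate ρ ≈ ‖r_4‖/‖r_3‖ = 2.916×10⁻⁵/1.846×10⁻⁴ = 0.1580.
After j more steps, ‖r_{4+j}‖ ≈ 2.916×10⁻⁵·ρ^j; need ρ^j ≤ 1e-12/2.916×10⁻⁵ = 3.42936e-08.
j ≥ ln(3.42936e-08)/ln(0.1580) = -17.1883/-1.84516 = 9.315.
So 10 more iterations are needed.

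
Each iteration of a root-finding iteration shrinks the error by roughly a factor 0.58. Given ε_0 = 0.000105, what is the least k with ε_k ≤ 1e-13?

After k steps, ε_k ≈ 0.000105·0.58^k.
Need 0.58^k ≤ 1e-13/0.000105 = 9.52381e-10.
k ≥ ln(9.52381e-10)/ln(0.58) = -20.7721/-0.54473 = 38.133.
Smallest integer k = 39.

39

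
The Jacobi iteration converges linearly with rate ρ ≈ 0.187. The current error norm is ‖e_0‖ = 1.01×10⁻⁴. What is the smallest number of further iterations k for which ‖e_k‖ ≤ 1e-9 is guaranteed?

7

After k steps, ‖e_k‖ ≈ 1.01×10⁻⁴·0.187^k.
Need 0.187^k ≤ 1e-9/1.01×10⁻⁴ = 9.90099e-06.
k ≥ ln(9.90099e-06)/ln(0.187) = -11.5229/-1.67665 = 6.873.
Smallest integer k = 7.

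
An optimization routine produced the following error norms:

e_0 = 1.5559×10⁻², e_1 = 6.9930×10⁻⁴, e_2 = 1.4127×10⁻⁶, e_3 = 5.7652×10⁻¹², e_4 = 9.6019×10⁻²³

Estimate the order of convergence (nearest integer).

2

Consecutive ratios: e_4/e_3 = 9.6019×10⁻²³/5.7652×10⁻¹² = 1.66549e-11, e_3/e_2 = 5.7652×10⁻¹²/1.4127×10⁻⁶ = 4.08098e-06.
p ≈ ln(1.66549e-11)/ln(4.08098e-06) = -24.8183/-12.4092 ≈ 2.00.
So the convergence is quadratic (order 2).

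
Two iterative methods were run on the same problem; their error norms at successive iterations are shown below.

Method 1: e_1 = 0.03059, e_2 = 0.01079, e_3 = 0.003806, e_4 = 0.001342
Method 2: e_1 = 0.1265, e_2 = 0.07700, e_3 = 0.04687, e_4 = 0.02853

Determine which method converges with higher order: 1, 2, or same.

Method 1: p ≈ ln(0.001342/0.003806)/ln(0.003806/0.01079) ≈ 1.00.
Method 2: p ≈ ln(0.02853/0.04687)/ln(0.04687/0.07700) ≈ 1.00.
Both orders ≈ 1.0 — effectively the same.

same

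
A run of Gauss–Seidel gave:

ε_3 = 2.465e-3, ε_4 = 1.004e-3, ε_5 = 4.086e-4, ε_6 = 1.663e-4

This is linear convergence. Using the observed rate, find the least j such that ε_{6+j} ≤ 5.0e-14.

25

Rate ρ ≈ ε_6/ε_5 = 1.663e-4/4.086e-4 = 0.4070.
After j more steps, ε_{6+j} ≈ 1.663e-4·ρ^j; need ρ^j ≤ 5.0e-14/1.663e-4 = 3.00661e-10.
j ≥ ln(3.00661e-10)/ln(0.4070) = -21.9250/-0.89894 = 24.390.
So 25 more iterations are needed.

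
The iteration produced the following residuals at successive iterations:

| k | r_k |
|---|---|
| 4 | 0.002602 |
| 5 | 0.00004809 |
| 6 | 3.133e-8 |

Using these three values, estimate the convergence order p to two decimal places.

p ≈ ln(r_6/r_5) / ln(r_5/r_4)
  = ln(3.133e-8/0.00004809) / ln(0.00004809/0.002602)
  = ln(0.000651487) / ln(0.0184819)
  = -7.33625 / -3.99096 ≈ 1.83822

1.84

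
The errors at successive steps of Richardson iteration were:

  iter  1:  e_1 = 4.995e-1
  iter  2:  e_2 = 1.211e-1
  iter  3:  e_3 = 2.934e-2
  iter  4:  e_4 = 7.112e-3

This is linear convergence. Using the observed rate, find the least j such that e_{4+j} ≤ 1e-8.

10

Rate ρ ≈ e_4/e_3 = 7.112e-3/2.934e-2 = 0.2424.
After j more steps, e_{4+j} ≈ 7.112e-3·ρ^j; need ρ^j ≤ 1e-8/7.112e-3 = 1.40607e-06.
j ≥ ln(1.40607e-06)/ln(0.2424) = -13.4747/-1.41717 = 9.508.
So 10 more iterations are needed.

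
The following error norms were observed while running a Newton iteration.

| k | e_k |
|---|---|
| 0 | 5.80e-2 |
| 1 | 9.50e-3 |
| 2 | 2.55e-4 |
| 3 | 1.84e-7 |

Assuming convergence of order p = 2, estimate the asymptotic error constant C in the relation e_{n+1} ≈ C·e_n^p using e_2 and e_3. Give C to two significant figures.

2.8

C ≈ e_3 / e_2^2
  = 1.84e-7 / (2.55e-4)^2
  = 1.84e-7 / 6.5025e-08 ≈ 2.8297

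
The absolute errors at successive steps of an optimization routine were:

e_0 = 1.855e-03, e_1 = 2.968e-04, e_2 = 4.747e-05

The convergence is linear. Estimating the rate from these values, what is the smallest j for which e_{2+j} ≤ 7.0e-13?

Rate ρ ≈ e_2/e_1 = 4.747e-05/2.968e-04 = 0.1599.
After j more steps, e_{2+j} ≈ 4.747e-05·ρ^j; need ρ^j ≤ 7.0e-13/4.747e-05 = 1.47462e-08.
j ≥ ln(1.47462e-08)/ln(0.1599) = -18.0323/-1.83321 = 9.836.
So 10 more iterations are needed.

10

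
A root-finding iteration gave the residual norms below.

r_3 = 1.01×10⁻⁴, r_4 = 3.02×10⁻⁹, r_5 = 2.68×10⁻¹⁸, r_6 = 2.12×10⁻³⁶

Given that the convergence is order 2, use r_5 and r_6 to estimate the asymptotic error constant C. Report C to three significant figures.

C ≈ r_6 / r_5^2
  = 2.12×10⁻³⁶ / (2.68×10⁻¹⁸)^2
  = 2.12×10⁻³⁶ / 7.1824e-36 ≈ 0.29517

0.295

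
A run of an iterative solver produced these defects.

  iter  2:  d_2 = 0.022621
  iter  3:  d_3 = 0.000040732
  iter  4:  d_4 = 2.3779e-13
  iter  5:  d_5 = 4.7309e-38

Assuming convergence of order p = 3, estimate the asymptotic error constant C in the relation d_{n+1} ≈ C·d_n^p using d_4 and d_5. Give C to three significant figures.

3.52

C ≈ d_5 / d_4^3
  = 4.7309e-38 / (2.3779e-13)^3
  = 4.7309e-38 / 1.34456e-38 ≈ 3.5185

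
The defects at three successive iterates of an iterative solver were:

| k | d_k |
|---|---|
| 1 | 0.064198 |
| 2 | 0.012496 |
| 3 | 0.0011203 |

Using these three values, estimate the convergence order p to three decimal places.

p ≈ ln(d_3/d_2) / ln(d_2/d_1)
  = ln(0.0011203/0.012496) / ln(0.012496/0.064198)
  = ln(0.0896527) / ln(0.194648)
  = -2.411812 / -1.636562 ≈ 1.473706

1.474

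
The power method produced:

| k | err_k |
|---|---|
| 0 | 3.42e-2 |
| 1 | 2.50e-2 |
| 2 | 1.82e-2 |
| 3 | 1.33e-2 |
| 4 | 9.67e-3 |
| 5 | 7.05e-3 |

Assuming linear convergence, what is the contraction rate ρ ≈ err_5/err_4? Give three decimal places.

0.729

ρ ≈ err_5/err_4 = 7.05e-3/9.67e-3 = 0.72906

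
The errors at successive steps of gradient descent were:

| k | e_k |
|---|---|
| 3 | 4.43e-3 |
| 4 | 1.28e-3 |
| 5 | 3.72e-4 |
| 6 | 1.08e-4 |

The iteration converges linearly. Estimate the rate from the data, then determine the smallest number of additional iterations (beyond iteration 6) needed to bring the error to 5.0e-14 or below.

18

Rate ρ ≈ e_6/e_5 = 1.08e-4/3.72e-4 = 0.2903.
After j more steps, e_{6+j} ≈ 1.08e-4·ρ^j; need ρ^j ≤ 5.0e-14/1.08e-4 = 4.62963e-10.
j ≥ ln(4.62963e-10)/ln(0.2903) = -21.4934/-1.23684 = 17.378.
So 18 more iterations are needed.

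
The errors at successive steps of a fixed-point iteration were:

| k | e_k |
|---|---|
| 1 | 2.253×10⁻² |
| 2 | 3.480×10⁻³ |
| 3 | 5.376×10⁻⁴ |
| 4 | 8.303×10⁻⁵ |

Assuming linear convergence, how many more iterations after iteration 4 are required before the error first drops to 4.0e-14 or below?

12

Rate ρ ≈ e_4/e_3 = 8.303×10⁻⁵/5.376×10⁻⁴ = 0.1544.
After j more steps, e_{4+j} ≈ 8.303×10⁻⁵·ρ^j; need ρ^j ≤ 4.0e-14/8.303×10⁻⁵ = 4.81754e-10.
j ≥ ln(4.81754e-10)/ln(0.1544) = -21.4536/-1.86821 = 11.484.
So 12 more iterations are needed.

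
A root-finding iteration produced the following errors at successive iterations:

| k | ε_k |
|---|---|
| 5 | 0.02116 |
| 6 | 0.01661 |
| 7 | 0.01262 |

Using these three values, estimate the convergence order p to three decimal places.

p ≈ ln(ε_7/ε_6) / ln(ε_6/ε_5)
  = ln(0.01262/0.01661) / ln(0.01661/0.02116)
  = ln(0.759783) / ln(0.784972)
  = -0.274722 / -0.242107 ≈ 1.134713

1.135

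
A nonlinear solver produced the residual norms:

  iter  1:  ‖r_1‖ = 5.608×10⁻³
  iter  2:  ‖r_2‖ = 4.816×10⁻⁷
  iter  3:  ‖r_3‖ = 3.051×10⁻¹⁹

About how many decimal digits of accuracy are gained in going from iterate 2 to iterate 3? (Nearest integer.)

12

Digits gained ≈ log₁₀(‖r_2‖/‖r_3‖) = log₁₀(4.816×10⁻⁷/3.051×10⁻¹⁹) = log₁₀(1.5785e+12) ≈ 12.198.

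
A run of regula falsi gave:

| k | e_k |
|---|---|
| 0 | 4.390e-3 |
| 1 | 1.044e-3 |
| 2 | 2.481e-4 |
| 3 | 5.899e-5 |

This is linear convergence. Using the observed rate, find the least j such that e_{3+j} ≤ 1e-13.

15

Rate ρ ≈ e_3/e_2 = 5.899e-5/2.481e-4 = 0.2378.
After j more steps, e_{3+j} ≈ 5.899e-5·ρ^j; need ρ^j ≤ 1e-13/5.899e-5 = 1.6952e-09.
j ≥ ln(1.6952e-09)/ln(0.2378) = -20.1955/-1.43633 = 14.060.
So 15 more iterations are needed.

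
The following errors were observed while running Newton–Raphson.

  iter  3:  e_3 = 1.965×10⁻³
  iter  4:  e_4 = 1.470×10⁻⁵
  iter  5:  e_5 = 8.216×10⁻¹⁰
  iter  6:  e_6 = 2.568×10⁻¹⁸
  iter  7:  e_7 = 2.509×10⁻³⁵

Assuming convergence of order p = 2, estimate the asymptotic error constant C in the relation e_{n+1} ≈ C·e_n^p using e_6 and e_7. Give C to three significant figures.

3.80

C ≈ e_7 / e_6^2
  = 2.509×10⁻³⁵ / (2.568×10⁻¹⁸)^2
  = 2.509×10⁻³⁵ / 6.59462e-36 ≈ 3.8046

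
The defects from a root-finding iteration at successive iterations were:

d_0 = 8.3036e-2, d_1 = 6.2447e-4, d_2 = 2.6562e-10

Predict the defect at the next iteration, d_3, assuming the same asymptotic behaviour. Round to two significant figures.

First estimate the order: p ≈ ln(d_2/d_1) / ln(d_1/d_0) = ln(2.6562e-10/6.2447e-4)/ln(6.2447e-4/8.3036e-2) = ln(4.25353e-07)/ln(0.00752047) ≈ 3.0000.
Then d_3 ≈ d_2·(d_2/d_1)^p = 2.6562e-10·(4.25353e-07)^3.0000 = 2.6562e-10·7.69571e-20 ≈ 2.044e-29.

2.0e-29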